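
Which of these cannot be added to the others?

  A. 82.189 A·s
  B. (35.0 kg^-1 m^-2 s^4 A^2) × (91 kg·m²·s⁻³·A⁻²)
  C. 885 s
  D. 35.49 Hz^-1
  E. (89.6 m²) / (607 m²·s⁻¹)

Dimensions:
  A. A·s = s·A
  B. [kg⁻¹·m⁻²·s⁴·A²] · [kg·m²·s⁻³·A⁻²] = s
  C. s
  D. Hz⁻¹ = (s⁻¹)⁻¹ = s
  E. [m²] / [m²·s⁻¹] = s
All reduce to s except A., which is s·A.

A.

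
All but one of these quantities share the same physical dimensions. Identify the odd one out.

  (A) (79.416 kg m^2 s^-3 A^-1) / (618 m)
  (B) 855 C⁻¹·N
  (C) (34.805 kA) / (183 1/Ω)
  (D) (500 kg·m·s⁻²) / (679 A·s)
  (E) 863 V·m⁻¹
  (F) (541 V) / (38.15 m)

Dimensions:
  (A) [kg·m²·s⁻³·A⁻¹] / [m] = kg·m·s⁻³·A⁻¹
  (B) N·C⁻¹ = kg·m·s⁻²·(s·A)⁻¹ = kg·m·s⁻³·A⁻¹
  (C) [A] / [kg⁻¹·m⁻²·s³·A²] = kg·m²·s⁻³·A⁻¹
  (D) [kg·m·s⁻²] / [s·A] = kg·m·s⁻³·A⁻¹
  (E) V·m⁻¹ = J·C⁻¹·m⁻¹ = kg·m·s⁻³·A⁻¹
  (F) [kg·m²·s⁻³·A⁻¹] / [m] = kg·m·s⁻³·A⁻¹
All reduce to kg·m·s⁻³·A⁻¹ except (C), which is kg·m²·s⁻³·A⁻¹.

(C)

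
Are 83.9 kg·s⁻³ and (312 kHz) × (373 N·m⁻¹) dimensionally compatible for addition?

Expand each in SI base units:
  83.9 kg·s⁻³:  kg·s⁻³
  (312 kHz) × (373 N·m⁻¹):  [s⁻¹] · [kg·s⁻²] = kg·s⁻³
Both are kg·s⁻³, so they have the same dimensions and can be added.

Yes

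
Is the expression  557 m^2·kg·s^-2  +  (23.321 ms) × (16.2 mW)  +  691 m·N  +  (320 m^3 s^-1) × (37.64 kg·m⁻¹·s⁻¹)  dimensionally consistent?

Yes

Expand each in SI base units:
  557 m^2·kg·s^-2:  kg·m²·s⁻²
  (23.321 ms) × (16.2 mW):  [s] · [kg·m²·s⁻³] = kg·m²·s⁻²
  691 m·N:  N·m = kg·m·s⁻²·m = kg·m²·s⁻²
  (320 m^3 s^-1) × (37.64 kg·m⁻¹·s⁻¹):  [m³·s⁻¹] · [kg·m⁻¹·s⁻¹] = kg·m²·s⁻²
Every term reduces to kg·m²·s⁻².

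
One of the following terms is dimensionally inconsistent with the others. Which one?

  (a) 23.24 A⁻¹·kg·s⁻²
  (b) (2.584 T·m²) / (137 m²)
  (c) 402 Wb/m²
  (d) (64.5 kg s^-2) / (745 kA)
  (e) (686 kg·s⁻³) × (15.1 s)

Expand each in SI base units:
  (a) kg·s⁻²·A⁻¹
  (b) [kg·m²·s⁻²·A⁻¹] / [m²] = kg·s⁻²·A⁻¹
  (c) Wb·m⁻² = V·s·m⁻² = kg·s⁻²·A⁻¹
  (d) [kg·s⁻²] / [A] = kg·s⁻²·A⁻¹
  (e) [kg·s⁻³] · [s] = kg·s⁻²
All reduce to kg·s⁻²·A⁻¹ except (e), which is kg·s⁻².

(e)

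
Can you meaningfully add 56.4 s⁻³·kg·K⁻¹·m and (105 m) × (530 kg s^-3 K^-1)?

Yes

Dimensions:
  56.4 s⁻³·kg·K⁻¹·m:  kg·m·s⁻³·K⁻¹
  (105 m) × (530 kg s^-3 K^-1):  [m] · [kg·s⁻³·K⁻¹] = kg·m·s⁻³·K⁻¹
Both are kg·m·s⁻³·K⁻¹, so they have the same dimensions and can be added.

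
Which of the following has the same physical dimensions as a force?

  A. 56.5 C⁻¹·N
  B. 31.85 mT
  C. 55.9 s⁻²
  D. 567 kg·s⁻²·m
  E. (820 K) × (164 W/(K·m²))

D.

Reference: [force] = kg·m·s⁻².
Each option:
  A. N·C⁻¹ = kg·m·s⁻²·(s·A)⁻¹ = kg·m·s⁻³·A⁻¹
  B. T = Wb·m⁻² = kg·s⁻²·A⁻¹
  C. s⁻²
  D. kg·m·s⁻²  ← same
  E. [K] · [kg·s⁻³·K⁻¹] = kg·s⁻³
Only D. matches kg·m·s⁻².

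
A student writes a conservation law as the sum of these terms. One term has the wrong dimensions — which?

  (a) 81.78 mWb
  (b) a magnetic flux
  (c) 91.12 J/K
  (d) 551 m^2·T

(c)

In SI base units:
  (a) Wb = V·s = kg·m²·s⁻²·A⁻¹
  (b) [magnetic flux] = kg·m²·s⁻²·A⁻¹
  (c) J·K⁻¹ = N·m·K⁻¹ = kg·m²·s⁻²·K⁻¹
  (d) T·m² = Wb·m⁻²·m² = kg·m²·s⁻²·A⁻¹
All reduce to kg·m²·s⁻²·A⁻¹ except (c), which is kg·m²·s⁻²·K⁻¹.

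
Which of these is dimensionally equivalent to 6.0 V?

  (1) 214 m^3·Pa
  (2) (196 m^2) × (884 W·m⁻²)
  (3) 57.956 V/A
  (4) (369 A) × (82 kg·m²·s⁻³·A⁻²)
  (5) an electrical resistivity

Reference: V = J·C⁻¹ = kg·m²·s⁻³·A⁻¹.
Each option:
  (1) Pa·m³ = N·m⁻²·m³ = kg·m²·s⁻²
  (2) [m²] · [kg·s⁻³] = kg·m²·s⁻³
  (3) V·A⁻¹ = J·C⁻¹·A⁻¹ = kg·m²·s⁻³·A⁻²
  (4) [A] · [kg·m²·s⁻³·A⁻²] = kg·m²·s⁻³·A⁻¹  ← same
  (5) [electrical resistivity] = kg·m³·s⁻³·A⁻²
Only (4) matches kg·m²·s⁻³·A⁻¹.

(4)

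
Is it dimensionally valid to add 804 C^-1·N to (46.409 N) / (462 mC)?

Expand each in SI base units:
  804 C^-1·N:  N·C⁻¹ = kg·m·s⁻²·(s·A)⁻¹ = kg·m·s⁻³·A⁻¹
  (46.409 N) / (462 mC):  [kg·m·s⁻²] / [s·A] = kg·m·s⁻³·A⁻¹
Both are kg·m·s⁻³·A⁻¹, so they have the same dimensions and can be added.

Yes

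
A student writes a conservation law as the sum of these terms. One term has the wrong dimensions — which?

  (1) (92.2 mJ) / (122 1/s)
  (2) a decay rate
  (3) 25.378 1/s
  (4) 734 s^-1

Expand each in SI base units:
  (1) [kg·m²·s⁻²] / [s⁻¹] = kg·m²·s⁻¹
  (2) [decay rate] = s⁻¹
  (3) s⁻¹
  (4) s⁻¹
All reduce to s⁻¹ except (1), which is kg·m²·s⁻¹.

(1)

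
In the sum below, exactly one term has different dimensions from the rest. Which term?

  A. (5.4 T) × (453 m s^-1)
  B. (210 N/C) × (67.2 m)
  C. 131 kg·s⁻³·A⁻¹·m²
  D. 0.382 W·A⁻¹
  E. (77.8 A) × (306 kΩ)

A.

Reduce each to base SI dimensions:
  A. [kg·s⁻²·A⁻¹] · [m·s⁻¹] = kg·m·s⁻³·A⁻¹
  B. [kg·m·s⁻³·A⁻¹] · [m] = kg·m²·s⁻³·A⁻¹
  C. kg·m²·s⁻³·A⁻¹
  D. W·A⁻¹ = J·s⁻¹·A⁻¹ = kg·m²·s⁻³·A⁻¹
  E. [A] · [kg·m²·s⁻³·A⁻²] = kg·m²·s⁻³·A⁻¹
All reduce to kg·m²·s⁻³·A⁻¹ except A., which is kg·m·s⁻³·A⁻¹.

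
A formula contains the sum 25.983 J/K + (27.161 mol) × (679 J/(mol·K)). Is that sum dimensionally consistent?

Expand each in SI base units:
  25.983 J/K:  J·K⁻¹ = N·m·K⁻¹ = kg·m²·s⁻²·K⁻¹
  (27.161 mol) × (679 J/(mol·K)):  [mol] · [kg·m²·s⁻²·K⁻¹·mol⁻¹] = kg·m²·s⁻²·K⁻¹
Both are kg·m²·s⁻²·K⁻¹, so they have the same dimensions and can be added.

Yes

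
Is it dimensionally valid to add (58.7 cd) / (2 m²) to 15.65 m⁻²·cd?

Reduce each to base SI dimensions:
  (58.7 cd) / (2 m²):  [cd] / [m²] = m⁻²·cd
  15.65 m⁻²·cd:  m⁻²·cd
Both are m⁻²·cd, so they have the same dimensions and can be added.

Yes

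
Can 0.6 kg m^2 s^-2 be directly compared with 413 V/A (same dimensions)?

No

In SI base units:
  0.6 kg m^2 s^-2:  kg·m²·s⁻²
  413 V/A:  V·A⁻¹ = J·C⁻¹·A⁻¹ = kg·m²·s⁻³·A⁻²
kg·m²·s⁻² ≠ kg·m²·s⁻³·A⁻², so they cannot be added.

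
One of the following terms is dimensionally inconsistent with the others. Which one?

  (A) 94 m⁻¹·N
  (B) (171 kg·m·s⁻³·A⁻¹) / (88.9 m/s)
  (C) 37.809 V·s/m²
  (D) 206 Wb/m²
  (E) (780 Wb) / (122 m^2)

(A)

Dimensions:
  (A) N·m⁻¹ = kg·m·s⁻²·m⁻¹ = kg·s⁻²
  (B) [kg·m·s⁻³·A⁻¹] / [m·s⁻¹] = kg·s⁻²·A⁻¹
  (C) V·s·m⁻² = J·C⁻¹·s·m⁻² = kg·s⁻²·A⁻¹
  (D) Wb·m⁻² = V·s·m⁻² = kg·s⁻²·A⁻¹
  (E) [kg·m²·s⁻²·A⁻¹] / [m²] = kg·s⁻²·A⁻¹
All reduce to kg·s⁻²·A⁻¹ except (A), which is kg·s⁻².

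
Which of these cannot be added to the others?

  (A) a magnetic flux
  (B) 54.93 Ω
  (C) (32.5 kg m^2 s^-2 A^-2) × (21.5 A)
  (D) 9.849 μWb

Reduce each to base SI dimensions:
  (A) [magnetic flux] = kg·m²·s⁻²·A⁻¹
  (B) Ω = V·A⁻¹ = kg·m²·s⁻³·A⁻²
  (C) [kg·m²·s⁻²·A⁻²] · [A] = kg·m²·s⁻²·A⁻¹
  (D) Wb = V·s = kg·m²·s⁻²·A⁻¹
All reduce to kg·m²·s⁻²·A⁻¹ except (B), which is kg·m²·s⁻³·A⁻².

(B)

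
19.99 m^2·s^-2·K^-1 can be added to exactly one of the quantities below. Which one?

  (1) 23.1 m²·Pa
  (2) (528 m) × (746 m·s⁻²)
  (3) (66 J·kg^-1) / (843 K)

(3)

Reference: m²·s⁻²·K⁻¹.
Each option:
  (1) Pa·m² = N·m⁻²·m² = kg·m·s⁻²
  (2) [m] · [m·s⁻²] = m²·s⁻²
  (3) [m²·s⁻²] / [K] = m²·s⁻²·K⁻¹  ← same
Only (3) matches m²·s⁻²·K⁻¹.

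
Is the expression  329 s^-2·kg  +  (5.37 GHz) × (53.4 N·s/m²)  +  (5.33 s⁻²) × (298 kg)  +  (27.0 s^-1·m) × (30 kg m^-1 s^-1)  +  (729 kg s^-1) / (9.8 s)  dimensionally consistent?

Work out the base dimensions of each:
  329 s^-2·kg:  kg·s⁻²
  (5.37 GHz) × (53.4 N·s/m²):  [s⁻¹] · [kg·m⁻¹·s⁻¹] = kg·m⁻¹·s⁻²
  (5.33 s⁻²) × (298 kg):  [s⁻²] · [kg] = kg·s⁻²
  (27.0 s^-1·m) × (30 kg m^-1 s^-1):  [m·s⁻¹] · [kg·m⁻¹·s⁻¹] = kg·s⁻²
  (729 kg s^-1) / (9.8 s):  [kg·s⁻¹] / [s] = kg·s⁻²
The terms do not share a single dimension (kg·m⁻¹·s⁻² vs kg·s⁻²).

No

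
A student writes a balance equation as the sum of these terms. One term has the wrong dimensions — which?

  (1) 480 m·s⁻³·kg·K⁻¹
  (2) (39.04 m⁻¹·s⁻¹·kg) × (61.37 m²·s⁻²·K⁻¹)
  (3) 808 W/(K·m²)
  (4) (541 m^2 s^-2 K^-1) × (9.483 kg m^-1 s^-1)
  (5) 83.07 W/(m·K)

In SI base units:
  (1) kg·m·s⁻³·K⁻¹
  (2) [kg·m⁻¹·s⁻¹] · [m²·s⁻²·K⁻¹] = kg·m·s⁻³·K⁻¹
  (3) W·m⁻²·K⁻¹ = J·s⁻¹·m⁻²·K⁻¹ = kg·s⁻³·K⁻¹
  (4) [m²·s⁻²·K⁻¹] · [kg·m⁻¹·s⁻¹] = kg·m·s⁻³·K⁻¹
  (5) W·m⁻¹·K⁻¹ = J·s⁻¹·m⁻¹·K⁻¹ = kg·m·s⁻³·K⁻¹
All reduce to kg·m·s⁻³·K⁻¹ except (3), which is kg·s⁻³·K⁻¹.

(3)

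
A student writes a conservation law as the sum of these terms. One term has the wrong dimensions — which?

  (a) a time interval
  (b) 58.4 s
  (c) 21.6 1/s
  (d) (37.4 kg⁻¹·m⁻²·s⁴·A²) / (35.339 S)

In SI base units:
  (a) [time interval] = s
  (b) s
  (c) s⁻¹
  (d) [kg⁻¹·m⁻²·s⁴·A²] / [kg⁻¹·m⁻²·s³·A²] = s
All reduce to s except (c), which is s⁻¹.

(c)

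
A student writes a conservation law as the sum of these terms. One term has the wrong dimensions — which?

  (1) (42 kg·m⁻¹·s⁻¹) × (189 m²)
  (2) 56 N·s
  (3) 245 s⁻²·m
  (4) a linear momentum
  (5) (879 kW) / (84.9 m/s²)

Reduce each to base SI dimensions:
  (1) [kg·m⁻¹·s⁻¹] · [m²] = kg·m·s⁻¹
  (2) N·s = kg·m·s⁻²·s = kg·m·s⁻¹
  (3) m·s⁻²
  (4) [linear momentum] = kg·m·s⁻¹
  (5) [kg·m²·s⁻³] / [m·s⁻²] = kg·m·s⁻¹
All reduce to kg·m·s⁻¹ except (3), which is m·s⁻².

(3)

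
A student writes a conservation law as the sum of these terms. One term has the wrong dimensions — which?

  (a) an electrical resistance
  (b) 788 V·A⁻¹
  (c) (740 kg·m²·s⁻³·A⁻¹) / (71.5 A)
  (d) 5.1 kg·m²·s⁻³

(d)

In SI base units:
  (a) [electrical resistance] = kg·m²·s⁻³·A⁻²
  (b) V·A⁻¹ = J·C⁻¹·A⁻¹ = kg·m²·s⁻³·A⁻²
  (c) [kg·m²·s⁻³·A⁻¹] / [A] = kg·m²·s⁻³·A⁻²
  (d) kg·m²·s⁻³
All reduce to kg·m²·s⁻³·A⁻² except (d), which is kg·m²·s⁻³.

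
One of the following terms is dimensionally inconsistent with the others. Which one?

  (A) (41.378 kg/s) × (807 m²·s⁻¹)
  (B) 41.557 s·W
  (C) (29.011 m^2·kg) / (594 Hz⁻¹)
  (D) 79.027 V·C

(C)

Reduce each to base SI dimensions:
  (A) [kg·s⁻¹] · [m²·s⁻¹] = kg·m²·s⁻²
  (B) W·s = J·s⁻¹·s = kg·m²·s⁻²
  (C) [kg·m²] / [s] = kg·m²·s⁻¹
  (D) C·V = s·A·J·C⁻¹ = kg·m²·s⁻²
All reduce to kg·m²·s⁻² except (C), which is kg·m²·s⁻¹.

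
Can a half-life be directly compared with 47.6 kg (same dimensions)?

In SI base units:
  a half-life:  [half-life] = s
  47.6 kg:  kg
s ≠ kg, so they cannot be added.

No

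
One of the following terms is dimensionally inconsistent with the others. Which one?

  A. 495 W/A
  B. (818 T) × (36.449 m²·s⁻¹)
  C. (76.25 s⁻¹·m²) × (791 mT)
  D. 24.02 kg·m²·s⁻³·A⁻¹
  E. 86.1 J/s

E.

Work out the base dimensions of each:
  A. W·A⁻¹ = J·s⁻¹·A⁻¹ = kg·m²·s⁻³·A⁻¹
  B. [kg·s⁻²·A⁻¹] · [m²·s⁻¹] = kg·m²·s⁻³·A⁻¹
  C. [m²·s⁻¹] · [kg·s⁻²·A⁻¹] = kg·m²·s⁻³·A⁻¹
  D. kg·m²·s⁻³·A⁻¹
  E. J·s⁻¹ = N·m·s⁻¹ = kg·m²·s⁻³
All reduce to kg·m²·s⁻³·A⁻¹ except E., which is kg·m²·s⁻³.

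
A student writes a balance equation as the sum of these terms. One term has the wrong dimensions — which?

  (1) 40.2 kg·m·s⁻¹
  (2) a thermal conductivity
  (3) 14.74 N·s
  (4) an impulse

(2)

In SI base units:
  (1) kg·m·s⁻¹
  (2) [thermal conductivity] = kg·m·s⁻³·K⁻¹
  (3) N·s = kg·m·s⁻²·s = kg·m·s⁻¹
  (4) [impulse] = kg·m·s⁻¹
All reduce to kg·m·s⁻¹ except (2), which is kg·m·s⁻³·K⁻¹.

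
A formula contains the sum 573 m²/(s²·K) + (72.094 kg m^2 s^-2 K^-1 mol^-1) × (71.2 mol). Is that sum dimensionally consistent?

Dimensions:
  573 m²/(s²·K):  m²·s⁻²·K⁻¹
  (72.094 kg m^2 s^-2 K^-1 mol^-1) × (71.2 mol):  [kg·m²·s⁻²·K⁻¹·mol⁻¹] · [mol] = kg·m²·s⁻²·K⁻¹
m²·s⁻²·K⁻¹ ≠ kg·m²·s⁻²·K⁻¹, so they cannot be added.

No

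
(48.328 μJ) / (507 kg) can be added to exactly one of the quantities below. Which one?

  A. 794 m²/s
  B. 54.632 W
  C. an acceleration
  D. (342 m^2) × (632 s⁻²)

Reference: [kg·m²·s⁻²] / [kg] = m²·s⁻².
Each option:
  A. m²·s⁻¹
  B. W = J·s⁻¹ = kg·m²·s⁻³
  C. [acceleration] = m·s⁻²
  D. [m²] · [s⁻²] = m²·s⁻²  ← same
Only D. matches m²·s⁻².

D.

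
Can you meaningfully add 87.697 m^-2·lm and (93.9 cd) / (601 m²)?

Yes

Expand each in SI base units:
  87.697 m^-2·lm:  lm·m⁻² = cd·m⁻² = m⁻²·cd
  (93.9 cd) / (601 m²):  [cd] / [m²] = m⁻²·cd
Both are m⁻²·cd, so they have the same dimensions and can be added.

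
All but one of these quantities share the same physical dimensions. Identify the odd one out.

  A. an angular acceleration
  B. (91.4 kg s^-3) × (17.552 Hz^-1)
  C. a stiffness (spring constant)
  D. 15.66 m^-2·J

A.

In SI base units:
  A. [angular acceleration] = s⁻²
  B. [kg·s⁻³] · [s] = kg·s⁻²
  C. [stiffness (spring constant)] = kg·s⁻²
  D. J·m⁻² = N·m·m⁻² = kg·s⁻²
All reduce to kg·s⁻² except A., which is s⁻².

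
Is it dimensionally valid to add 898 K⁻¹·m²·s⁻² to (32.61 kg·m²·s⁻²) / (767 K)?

Dimensions:
  898 K⁻¹·m²·s⁻²:  m²·s⁻²·K⁻¹
  (32.61 kg·m²·s⁻²) / (767 K):  [kg·m²·s⁻²] / [K] = kg·m²·s⁻²·K⁻¹
m²·s⁻²·K⁻¹ ≠ kg·m²·s⁻²·K⁻¹, so they cannot be added.

No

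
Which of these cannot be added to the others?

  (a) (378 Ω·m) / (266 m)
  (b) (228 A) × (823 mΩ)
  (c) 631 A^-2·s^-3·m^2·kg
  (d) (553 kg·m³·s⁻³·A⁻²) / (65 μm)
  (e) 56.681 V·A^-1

Work out the base dimensions of each:
  (a) [kg·m³·s⁻³·A⁻²] / [m] = kg·m²·s⁻³·A⁻²
  (b) [A] · [kg·m²·s⁻³·A⁻²] = kg·m²·s⁻³·A⁻¹
  (c) kg·m²·s⁻³·A⁻²
  (d) [kg·m³·s⁻³·A⁻²] / [m] = kg·m²·s⁻³·A⁻²
  (e) V·A⁻¹ = J·C⁻¹·A⁻¹ = kg·m²·s⁻³·A⁻²
All reduce to kg·m²·s⁻³·A⁻² except (b), which is kg·m²·s⁻³·A⁻¹.

(b)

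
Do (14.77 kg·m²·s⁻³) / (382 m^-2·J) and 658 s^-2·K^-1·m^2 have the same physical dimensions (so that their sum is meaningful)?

Dimensions:
  (14.77 kg·m²·s⁻³) / (382 m^-2·J):  [kg·m²·s⁻³] / [kg·s⁻²] = m²·s⁻¹
  658 s^-2·K^-1·m^2:  m²·s⁻²·K⁻¹
m²·s⁻¹ ≠ m²·s⁻²·K⁻¹, so they cannot be added.

No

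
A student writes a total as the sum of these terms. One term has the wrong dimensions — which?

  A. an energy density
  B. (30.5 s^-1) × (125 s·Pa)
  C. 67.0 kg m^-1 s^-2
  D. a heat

D.

Work out the base dimensions of each:
  A. [energy density] = kg·m⁻¹·s⁻²
  B. [s⁻¹] · [kg·m⁻¹·s⁻¹] = kg·m⁻¹·s⁻²
  C. kg·m⁻¹·s⁻²
  D. [heat] = kg·m²·s⁻²
All reduce to kg·m⁻¹·s⁻² except D., which is kg·m²·s⁻².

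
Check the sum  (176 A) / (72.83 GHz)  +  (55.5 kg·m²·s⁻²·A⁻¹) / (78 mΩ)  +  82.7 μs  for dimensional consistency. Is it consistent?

No

Work out the base dimensions of each:
  (176 A) / (72.83 GHz):  [A] / [s⁻¹] = s·A
  (55.5 kg·m²·s⁻²·A⁻¹) / (78 mΩ):  [kg·m²·s⁻²·A⁻¹] / [kg·m²·s⁻³·A⁻²] = s·A
  82.7 μs:  s
The terms do not share a single dimension (s vs s·A).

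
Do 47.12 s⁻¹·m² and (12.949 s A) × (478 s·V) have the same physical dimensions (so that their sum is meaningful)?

No

Reduce each to base SI dimensions:
  47.12 s⁻¹·m²:  m²·s⁻¹
  (12.949 s A) × (478 s·V):  [s·A] · [kg·m²·s⁻²·A⁻¹] = kg·m²·s⁻¹
m²·s⁻¹ ≠ kg·m²·s⁻¹, so they cannot be added.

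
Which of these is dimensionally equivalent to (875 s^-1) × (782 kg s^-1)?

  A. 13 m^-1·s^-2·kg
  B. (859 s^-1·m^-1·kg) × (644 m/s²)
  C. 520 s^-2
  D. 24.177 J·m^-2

Reference: [s⁻¹] · [kg·s⁻¹] = kg·s⁻².
Each option:
  A. kg·m⁻¹·s⁻²
  B. [kg·m⁻¹·s⁻¹] · [m·s⁻²] = kg·s⁻³
  C. s⁻²
  D. J·m⁻² = N·m·m⁻² = kg·s⁻²  ← same
Only D. matches kg·s⁻².

D.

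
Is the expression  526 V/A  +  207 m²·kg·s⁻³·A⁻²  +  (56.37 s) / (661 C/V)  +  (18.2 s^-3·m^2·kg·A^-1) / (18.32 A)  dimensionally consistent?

Reduce each to base SI dimensions:
  526 V/A:  V·A⁻¹ = J·C⁻¹·A⁻¹ = kg·m²·s⁻³·A⁻²
  207 m²·kg·s⁻³·A⁻²:  kg·m²·s⁻³·A⁻²
  (56.37 s) / (661 C/V):  [s] / [kg⁻¹·m⁻²·s⁴·A²] = kg·m²·s⁻³·A⁻²
  (18.2 s^-3·m^2·kg·A^-1) / (18.32 A):  [kg·m²·s⁻³·A⁻¹] / [A] = kg·m²·s⁻³·A⁻²
Every term reduces to kg·m²·s⁻³·A⁻².

Yes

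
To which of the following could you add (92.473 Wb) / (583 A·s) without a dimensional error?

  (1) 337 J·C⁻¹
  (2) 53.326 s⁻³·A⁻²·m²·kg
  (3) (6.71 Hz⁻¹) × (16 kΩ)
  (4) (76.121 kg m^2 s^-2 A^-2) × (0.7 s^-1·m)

(2)

Reference: [kg·m²·s⁻²·A⁻¹] / [s·A] = kg·m²·s⁻³·A⁻².
Each option:
  (1) J·C⁻¹ = N·m·(s·A)⁻¹ = kg·m²·s⁻³·A⁻¹
  (2) kg·m²·s⁻³·A⁻²  ← same
  (3) [s] · [kg·m²·s⁻³·A⁻²] = kg·m²·s⁻²·A⁻²
  (4) [kg·m²·s⁻²·A⁻²] · [m·s⁻¹] = kg·m³·s⁻³·A⁻²
Only (2) matches kg·m²·s⁻³·A⁻².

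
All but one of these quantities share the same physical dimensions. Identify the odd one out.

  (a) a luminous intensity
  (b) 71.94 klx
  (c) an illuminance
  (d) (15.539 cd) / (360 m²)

Work out the base dimensions of each:
  (a) [luminous intensity] = cd
  (b) lx = lm·m⁻² = m⁻²·cd
  (c) [illuminance] = m⁻²·cd
  (d) [cd] / [m²] = m⁻²·cd
All reduce to m⁻²·cd except (a), which is cd.

(a)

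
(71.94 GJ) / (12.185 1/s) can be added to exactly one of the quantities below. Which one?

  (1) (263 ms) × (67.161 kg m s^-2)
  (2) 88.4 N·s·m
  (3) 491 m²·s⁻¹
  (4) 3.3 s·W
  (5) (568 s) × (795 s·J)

Reference: [kg·m²·s⁻²] / [s⁻¹] = kg·m²·s⁻¹.
Each option:
  (1) [s] · [kg·m·s⁻²] = kg·m·s⁻¹
  (2) N·m·s = kg·m·s⁻²·m·s = kg·m²·s⁻¹  ← same
  (3) m²·s⁻¹
  (4) W·s = J·s⁻¹·s = kg·m²·s⁻²
  (5) [s] · [kg·m²·s⁻¹] = kg·m²
Only (2) matches kg·m²·s⁻¹.

(2)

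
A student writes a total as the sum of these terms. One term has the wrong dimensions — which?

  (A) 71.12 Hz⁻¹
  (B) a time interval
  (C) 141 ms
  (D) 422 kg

(D)

Expand each in SI base units:
  (A) Hz⁻¹ = (s⁻¹)⁻¹ = s
  (B) [time interval] = s
  (C) s
  (D) kg
All reduce to s except (D), which is kg.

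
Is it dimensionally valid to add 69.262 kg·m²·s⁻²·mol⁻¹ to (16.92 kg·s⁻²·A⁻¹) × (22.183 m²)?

Work out the base dimensions of each:
  69.262 kg·m²·s⁻²·mol⁻¹:  kg·m²·s⁻²·mol⁻¹
  (16.92 kg·s⁻²·A⁻¹) × (22.183 m²):  [kg·s⁻²·A⁻¹] · [m²] = kg·m²·s⁻²·A⁻¹
kg·m²·s⁻²·mol⁻¹ ≠ kg·m²·s⁻²·A⁻¹, so they cannot be added.

No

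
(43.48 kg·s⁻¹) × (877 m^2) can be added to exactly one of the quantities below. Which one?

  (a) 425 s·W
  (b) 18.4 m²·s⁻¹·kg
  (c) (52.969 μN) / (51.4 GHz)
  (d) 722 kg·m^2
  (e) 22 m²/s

(b)

Reference: [kg·s⁻¹] · [m²] = kg·m²·s⁻¹.
Each option:
  (a) W·s = J·s⁻¹·s = kg·m²·s⁻²
  (b) kg·m²·s⁻¹  ← same
  (c) [kg·m·s⁻²] / [s⁻¹] = kg·m·s⁻¹
  (d) kg·m²
  (e) m²·s⁻¹
Only (b) matches kg·m²·s⁻¹.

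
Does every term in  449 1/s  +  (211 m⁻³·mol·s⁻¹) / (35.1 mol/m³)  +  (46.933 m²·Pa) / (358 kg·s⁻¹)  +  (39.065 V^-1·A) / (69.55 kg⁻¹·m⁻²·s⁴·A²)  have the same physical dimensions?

Dimensions:
  449 1/s:  s⁻¹
  (211 m⁻³·mol·s⁻¹) / (35.1 mol/m³):  [m⁻³·s⁻¹·mol] / [m⁻³·mol] = s⁻¹
  (46.933 m²·Pa) / (358 kg·s⁻¹):  [kg·m·s⁻²] / [kg·s⁻¹] = m·s⁻¹
  (39.065 V^-1·A) / (69.55 kg⁻¹·m⁻²·s⁴·A²):  [kg⁻¹·m⁻²·s³·A²] / [kg⁻¹·m⁻²·s⁴·A²] = s⁻¹
The terms do not share a single dimension (m·s⁻¹ vs s⁻¹).

No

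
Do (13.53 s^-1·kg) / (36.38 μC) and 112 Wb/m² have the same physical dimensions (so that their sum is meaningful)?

Reduce each to base SI dimensions:
  (13.53 s^-1·kg) / (36.38 μC):  [kg·s⁻¹] / [s·A] = kg·s⁻²·A⁻¹
  112 Wb/m²:  Wb·m⁻² = V·s·m⁻² = kg·s⁻²·A⁻¹
Both are kg·s⁻²·A⁻¹, so they have the same dimensions and can be added.

Yes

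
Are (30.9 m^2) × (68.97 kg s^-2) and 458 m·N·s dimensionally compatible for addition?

No

Dimensions:
  (30.9 m^2) × (68.97 kg s^-2):  [m²] · [kg·s⁻²] = kg·m²·s⁻²
  458 m·N·s:  N·m·s = kg·m·s⁻²·m·s = kg·m²·s⁻¹
kg·m²·s⁻² ≠ kg·m²·s⁻¹, so they cannot be added.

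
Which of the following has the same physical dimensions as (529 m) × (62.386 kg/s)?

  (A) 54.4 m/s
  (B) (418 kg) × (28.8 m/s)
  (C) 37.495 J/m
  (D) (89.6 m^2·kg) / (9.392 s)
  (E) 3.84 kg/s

Reference: [m] · [kg·s⁻¹] = kg·m·s⁻¹.
Each option:
  (A) m·s⁻¹
  (B) [kg] · [m·s⁻¹] = kg·m·s⁻¹  ← same
  (C) J·m⁻¹ = N·m·m⁻¹ = kg·m·s⁻²
  (D) [kg·m²] / [s] = kg·m²·s⁻¹
  (E) kg·s⁻¹
Only (B) matches kg·m·s⁻¹.

(B)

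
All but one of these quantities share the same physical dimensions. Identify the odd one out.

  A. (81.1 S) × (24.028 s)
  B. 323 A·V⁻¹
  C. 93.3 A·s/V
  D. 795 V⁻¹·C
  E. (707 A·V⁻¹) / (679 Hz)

B.

In SI base units:
  A. [kg⁻¹·m⁻²·s³·A²] · [s] = kg⁻¹·m⁻²·s⁴·A²
  B. A·V⁻¹ = A·(J·C⁻¹)⁻¹ = kg⁻¹·m⁻²·s³·A²
  C. A·s·V⁻¹ = A·s·(J·C⁻¹)⁻¹ = kg⁻¹·m⁻²·s⁴·A²
  D. C·V⁻¹ = s·A·(J·C⁻¹)⁻¹ = kg⁻¹·m⁻²·s⁴·A²
  E. [kg⁻¹·m⁻²·s³·A²] / [s⁻¹] = kg⁻¹·m⁻²·s⁴·A²
All reduce to kg⁻¹·m⁻²·s⁴·A² except B., which is kg⁻¹·m⁻²·s³·A².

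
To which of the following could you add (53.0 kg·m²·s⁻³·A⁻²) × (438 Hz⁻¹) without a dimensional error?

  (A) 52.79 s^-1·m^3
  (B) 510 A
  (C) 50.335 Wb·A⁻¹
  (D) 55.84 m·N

(C)

Reference: [kg·m²·s⁻³·A⁻²] · [s] = kg·m²·s⁻²·A⁻².
Each option:
  (A) m³·s⁻¹
  (B) A
  (C) Wb·A⁻¹ = V·s·A⁻¹ = kg·m²·s⁻²·A⁻²  ← same
  (D) N·m = kg·m·s⁻²·m = kg·m²·s⁻²
Only (C) matches kg·m²·s⁻²·A⁻².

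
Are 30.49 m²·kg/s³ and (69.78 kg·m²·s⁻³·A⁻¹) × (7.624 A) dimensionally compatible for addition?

Expand each in SI base units:
  30.49 m²·kg/s³:  kg·m²·s⁻³
  (69.78 kg·m²·s⁻³·A⁻¹) × (7.624 A):  [kg·m²·s⁻³·A⁻¹] · [A] = kg·m²·s⁻³
Both are kg·m²·s⁻³, so they have the same dimensions and can be added.

Yes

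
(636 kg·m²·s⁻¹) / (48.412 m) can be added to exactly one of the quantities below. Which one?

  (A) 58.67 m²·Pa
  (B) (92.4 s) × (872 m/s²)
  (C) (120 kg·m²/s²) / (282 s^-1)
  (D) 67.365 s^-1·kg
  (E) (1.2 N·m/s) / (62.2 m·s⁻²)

Reference: [kg·m²·s⁻¹] / [m] = kg·m·s⁻¹.
Each option:
  (A) Pa·m² = N·m⁻²·m² = kg·m·s⁻²
  (B) [s] · [m·s⁻²] = m·s⁻¹
  (C) [kg·m²·s⁻²] / [s⁻¹] = kg·m²·s⁻¹
  (D) kg·s⁻¹
  (E) [kg·m²·s⁻³] / [m·s⁻²] = kg·m·s⁻¹  ← same
Only (E) matches kg·m·s⁻¹.

(E)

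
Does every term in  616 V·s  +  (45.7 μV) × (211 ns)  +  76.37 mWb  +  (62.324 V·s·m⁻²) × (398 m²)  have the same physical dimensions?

Work out the base dimensions of each:
  616 V·s:  V·s = J·C⁻¹·s = kg·m²·s⁻²·A⁻¹
  (45.7 μV) × (211 ns):  [kg·m²·s⁻³·A⁻¹] · [s] = kg·m²·s⁻²·A⁻¹
  76.37 mWb:  Wb = V·s = kg·m²·s⁻²·A⁻¹
  (62.324 V·s·m⁻²) × (398 m²):  [kg·s⁻²·A⁻¹] · [m²] = kg·m²·s⁻²·A⁻¹
Every term reduces to kg·m²·s⁻²·A⁻¹.

Yes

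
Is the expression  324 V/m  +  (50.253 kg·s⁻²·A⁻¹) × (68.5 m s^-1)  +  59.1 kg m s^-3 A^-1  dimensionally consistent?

Yes

Dimensions:
  324 V/m:  V·m⁻¹ = J·C⁻¹·m⁻¹ = kg·m·s⁻³·A⁻¹
  (50.253 kg·s⁻²·A⁻¹) × (68.5 m s^-1):  [kg·s⁻²·A⁻¹] · [m·s⁻¹] = kg·m·s⁻³·A⁻¹
  59.1 kg m s^-3 A^-1:  kg·m·s⁻³·A⁻¹
Every term reduces to kg·m·s⁻³·A⁻¹.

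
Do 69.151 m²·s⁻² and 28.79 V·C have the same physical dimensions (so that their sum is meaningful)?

Dimensions:
  69.151 m²·s⁻²:  m²·s⁻²
  28.79 V·C:  C·V = s·A·J·C⁻¹ = kg·m²·s⁻²
m²·s⁻² ≠ kg·m²·s⁻², so they cannot be added.

No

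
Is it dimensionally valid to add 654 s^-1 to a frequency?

Reduce each to base SI dimensions:
  654 s^-1:  s⁻¹
  a frequency:  [frequency] = s⁻¹
Both are s⁻¹, so they have the same dimensions and can be added.

Yes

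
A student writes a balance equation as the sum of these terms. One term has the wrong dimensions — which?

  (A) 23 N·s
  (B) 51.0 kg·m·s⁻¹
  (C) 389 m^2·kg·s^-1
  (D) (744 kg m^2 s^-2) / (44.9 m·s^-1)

(C)

Dimensions:
  (A) N·s = kg·m·s⁻²·s = kg·m·s⁻¹
  (B) kg·m·s⁻¹
  (C) kg·m²·s⁻¹
  (D) [kg·m²·s⁻²] / [m·s⁻¹] = kg·m·s⁻¹
All reduce to kg·m·s⁻¹ except (C), which is kg·m²·s⁻¹.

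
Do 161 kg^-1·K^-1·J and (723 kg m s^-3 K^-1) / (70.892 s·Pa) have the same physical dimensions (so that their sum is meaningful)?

Yes

Reduce each to base SI dimensions:
  161 kg^-1·K^-1·J:  J·kg⁻¹·K⁻¹ = N·m·kg⁻¹·K⁻¹ = m²·s⁻²·K⁻¹
  (723 kg m s^-3 K^-1) / (70.892 s·Pa):  [kg·m·s⁻³·K⁻¹] / [kg·m⁻¹·s⁻¹] = m²·s⁻²·K⁻¹
Both are m²·s⁻²·K⁻¹, so they have the same dimensions and can be added.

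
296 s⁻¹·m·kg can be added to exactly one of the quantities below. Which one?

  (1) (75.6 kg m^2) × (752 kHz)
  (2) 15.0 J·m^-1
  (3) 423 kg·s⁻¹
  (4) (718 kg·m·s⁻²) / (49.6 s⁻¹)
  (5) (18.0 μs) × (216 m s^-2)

Reference: kg·m·s⁻¹.
Each option:
  (1) [kg·m²] · [s⁻¹] = kg·m²·s⁻¹
  (2) J·m⁻¹ = N·m·m⁻¹ = kg·m·s⁻²
  (3) kg·s⁻¹
  (4) [kg·m·s⁻²] / [s⁻¹] = kg·m·s⁻¹  ← same
  (5) [s] · [m·s⁻²] = m·s⁻¹
Only (4) matches kg·m·s⁻¹.

(4)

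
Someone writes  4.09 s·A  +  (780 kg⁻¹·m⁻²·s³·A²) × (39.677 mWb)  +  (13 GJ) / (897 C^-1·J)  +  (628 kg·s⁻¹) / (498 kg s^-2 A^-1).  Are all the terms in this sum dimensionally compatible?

Yes

In SI base units:
  4.09 s·A:  A·s = s·A
  (780 kg⁻¹·m⁻²·s³·A²) × (39.677 mWb):  [kg⁻¹·m⁻²·s³·A²] · [kg·m²·s⁻²·A⁻¹] = s·A
  (13 GJ) / (897 C^-1·J):  [kg·m²·s⁻²] / [kg·m²·s⁻³·A⁻¹] = s·A
  (628 kg·s⁻¹) / (498 kg s^-2 A^-1):  [kg·s⁻¹] / [kg·s⁻²·A⁻¹] = s·A
Every term reduces to s·A.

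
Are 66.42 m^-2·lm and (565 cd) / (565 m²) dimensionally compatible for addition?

Dimensions:
  66.42 m^-2·lm:  lm·m⁻² = cd·m⁻² = m⁻²·cd
  (565 cd) / (565 m²):  [cd] / [m²] = m⁻²·cd
Both are m⁻²·cd, so they have the same dimensions and can be added.

Yes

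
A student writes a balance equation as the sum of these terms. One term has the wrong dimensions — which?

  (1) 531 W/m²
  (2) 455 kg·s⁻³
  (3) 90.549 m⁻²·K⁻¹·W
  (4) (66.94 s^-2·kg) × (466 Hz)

(3)

In SI base units:
  (1) W·m⁻² = J·s⁻¹·m⁻² = kg·s⁻³
  (2) kg·s⁻³
  (3) W·m⁻²·K⁻¹ = J·s⁻¹·m⁻²·K⁻¹ = kg·s⁻³·K⁻¹
  (4) [kg·s⁻²] · [s⁻¹] = kg·s⁻³
All reduce to kg·s⁻³ except (3), which is kg·s⁻³·K⁻¹.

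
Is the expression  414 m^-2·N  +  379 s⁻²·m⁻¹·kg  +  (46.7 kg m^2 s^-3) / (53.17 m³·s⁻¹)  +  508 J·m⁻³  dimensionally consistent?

Yes

In SI base units:
  414 m^-2·N:  N·m⁻² = kg·m·s⁻²·m⁻² = kg·m⁻¹·s⁻²
  379 s⁻²·m⁻¹·kg:  kg·m⁻¹·s⁻²
  (46.7 kg m^2 s^-3) / (53.17 m³·s⁻¹):  [kg·m²·s⁻³] / [m³·s⁻¹] = kg·m⁻¹·s⁻²
  508 J·m⁻³:  J·m⁻³ = N·m·m⁻³ = kg·m⁻¹·s⁻²
Every term reduces to kg·m⁻¹·s⁻².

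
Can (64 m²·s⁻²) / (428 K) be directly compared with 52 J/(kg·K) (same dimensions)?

Yes

Work out the base dimensions of each:
  (64 m²·s⁻²) / (428 K):  [m²·s⁻²] / [K] = m²·s⁻²·K⁻¹
  52 J/(kg·K):  J·kg⁻¹·K⁻¹ = N·m·kg⁻¹·K⁻¹ = m²·s⁻²·K⁻¹
Both are m²·s⁻²·K⁻¹, so they have the same dimensions and can be added.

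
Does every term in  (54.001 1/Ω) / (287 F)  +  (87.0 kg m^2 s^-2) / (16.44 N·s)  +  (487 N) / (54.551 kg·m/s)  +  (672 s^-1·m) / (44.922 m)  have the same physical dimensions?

Dimensions:
  (54.001 1/Ω) / (287 F):  [kg⁻¹·m⁻²·s³·A²] / [kg⁻¹·m⁻²·s⁴·A²] = s⁻¹
  (87.0 kg m^2 s^-2) / (16.44 N·s):  [kg·m²·s⁻²] / [kg·m·s⁻¹] = m·s⁻¹
  (487 N) / (54.551 kg·m/s):  [kg·m·s⁻²] / [kg·m·s⁻¹] = s⁻¹
  (672 s^-1·m) / (44.922 m):  [m·s⁻¹] / [m] = s⁻¹
The terms do not share a single dimension (m·s⁻¹ vs s⁻¹).

No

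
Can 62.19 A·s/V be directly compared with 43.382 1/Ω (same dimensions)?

No

Reduce each to base SI dimensions:
  62.19 A·s/V:  A·s·V⁻¹ = A·s·(J·C⁻¹)⁻¹ = kg⁻¹·m⁻²·s⁴·A²
  43.382 1/Ω:  Ω⁻¹ = (V·A⁻¹)⁻¹ = kg⁻¹·m⁻²·s³·A²
kg⁻¹·m⁻²·s⁴·A² ≠ kg⁻¹·m⁻²·s³·A², so they cannot be added.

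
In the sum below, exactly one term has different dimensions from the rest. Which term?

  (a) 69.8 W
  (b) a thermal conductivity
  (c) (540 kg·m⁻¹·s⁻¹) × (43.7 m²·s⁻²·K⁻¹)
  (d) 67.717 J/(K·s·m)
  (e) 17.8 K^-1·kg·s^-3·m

Work out the base dimensions of each:
  (a) W = J·s⁻¹ = kg·m²·s⁻³
  (b) [thermal conductivity] = kg·m·s⁻³·K⁻¹
  (c) [kg·m⁻¹·s⁻¹] · [m²·s⁻²·K⁻¹] = kg·m·s⁻³·K⁻¹
  (d) J·s⁻¹·m⁻¹·K⁻¹ = N·m·s⁻¹·m⁻¹·K⁻¹ = kg·m·s⁻³·K⁻¹
  (e) kg·m·s⁻³·K⁻¹
All reduce to kg·m·s⁻³·K⁻¹ except (a), which is kg·m²·s⁻³.

(a)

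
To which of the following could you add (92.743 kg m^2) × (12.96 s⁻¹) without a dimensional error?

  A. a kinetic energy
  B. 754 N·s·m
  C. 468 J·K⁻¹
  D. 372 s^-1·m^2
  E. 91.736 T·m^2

Reference: [kg·m²] · [s⁻¹] = kg·m²·s⁻¹.
Each option:
  A. [kinetic energy] = kg·m²·s⁻²
  B. N·m·s = kg·m·s⁻²·m·s = kg·m²·s⁻¹  ← same
  C. J·K⁻¹ = N·m·K⁻¹ = kg·m²·s⁻²·K⁻¹
  D. m²·s⁻¹
  E. T·m² = Wb·m⁻²·m² = kg·m²·s⁻²·A⁻¹
Only B. matches kg·m²·s⁻¹.

B.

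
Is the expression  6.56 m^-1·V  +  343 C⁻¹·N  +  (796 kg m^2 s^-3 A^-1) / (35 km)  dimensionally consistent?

Yes

Reduce each to base SI dimensions:
  6.56 m^-1·V:  V·m⁻¹ = J·C⁻¹·m⁻¹ = kg·m·s⁻³·A⁻¹
  343 C⁻¹·N:  N·C⁻¹ = kg·m·s⁻²·(s·A)⁻¹ = kg·m·s⁻³·A⁻¹
  (796 kg m^2 s^-3 A^-1) / (35 km):  [kg·m²·s⁻³·A⁻¹] / [m] = kg·m·s⁻³·A⁻¹
Every term reduces to kg·m·s⁻³·A⁻¹.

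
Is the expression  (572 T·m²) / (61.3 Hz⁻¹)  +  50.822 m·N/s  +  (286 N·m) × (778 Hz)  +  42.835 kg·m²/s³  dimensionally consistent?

Expand each in SI base units:
  (572 T·m²) / (61.3 Hz⁻¹):  [kg·m²·s⁻²·A⁻¹] / [s] = kg·m²·s⁻³·A⁻¹
  50.822 m·N/s:  N·m·s⁻¹ = kg·m·s⁻²·m·s⁻¹ = kg·m²·s⁻³
  (286 N·m) × (778 Hz):  [kg·m²·s⁻²] · [s⁻¹] = kg·m²·s⁻³
  42.835 kg·m²/s³:  kg·m²·s⁻³
The terms do not share a single dimension (kg·m²·s⁻³ vs kg·m²·s⁻³·A⁻¹).

No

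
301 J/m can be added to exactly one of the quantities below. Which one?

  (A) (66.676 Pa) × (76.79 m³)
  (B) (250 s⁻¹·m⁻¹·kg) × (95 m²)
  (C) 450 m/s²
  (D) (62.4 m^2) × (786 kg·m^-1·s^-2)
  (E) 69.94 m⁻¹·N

(D)

Reference: J·m⁻¹ = N·m·m⁻¹ = kg·m·s⁻².
Each option:
  (A) [kg·m⁻¹·s⁻²] · [m³] = kg·m²·s⁻²
  (B) [kg·m⁻¹·s⁻¹] · [m²] = kg·m·s⁻¹
  (C) m·s⁻²
  (D) [m²] · [kg·m⁻¹·s⁻²] = kg·m·s⁻²  ← same
  (E) N·m⁻¹ = kg·m·s⁻²·m⁻¹ = kg·s⁻²
Only (D) matches kg·m·s⁻².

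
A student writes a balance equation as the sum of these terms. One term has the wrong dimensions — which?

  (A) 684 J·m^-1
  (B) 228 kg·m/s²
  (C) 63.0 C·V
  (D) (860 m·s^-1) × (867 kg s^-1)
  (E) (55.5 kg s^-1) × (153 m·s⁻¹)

(C)

Work out the base dimensions of each:
  (A) J·m⁻¹ = N·m·m⁻¹ = kg·m·s⁻²
  (B) kg·m·s⁻²
  (C) C·V = s·A·J·C⁻¹ = kg·m²·s⁻²
  (D) [m·s⁻¹] · [kg·s⁻¹] = kg·m·s⁻²
  (E) [kg·s⁻¹] · [m·s⁻¹] = kg·m·s⁻²
All reduce to kg·m·s⁻² except (C), which is kg·m²·s⁻².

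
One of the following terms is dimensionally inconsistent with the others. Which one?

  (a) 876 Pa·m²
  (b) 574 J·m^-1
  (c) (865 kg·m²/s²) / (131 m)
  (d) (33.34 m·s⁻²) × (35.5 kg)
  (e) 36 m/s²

In SI base units:
  (a) Pa·m² = N·m⁻²·m² = kg·m·s⁻²
  (b) J·m⁻¹ = N·m·m⁻¹ = kg·m·s⁻²
  (c) [kg·m²·s⁻²] / [m] = kg·m·s⁻²
  (d) [m·s⁻²] · [kg] = kg·m·s⁻²
  (e) m·s⁻²
All reduce to kg·m·s⁻² except (e), which is m·s⁻².

(e)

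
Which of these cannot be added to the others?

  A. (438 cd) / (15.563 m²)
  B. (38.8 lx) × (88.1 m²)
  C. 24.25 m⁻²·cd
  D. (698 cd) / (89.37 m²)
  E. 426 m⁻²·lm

B.

Reduce each to base SI dimensions:
  A. [cd] / [m²] = m⁻²·cd
  B. [m⁻²·cd] · [m²] = cd
  C. cd·m⁻² = m⁻²·cd
  D. [cd] / [m²] = m⁻²·cd
  E. lm·m⁻² = cd·m⁻² = m⁻²·cd
All reduce to m⁻²·cd except B., which is cd.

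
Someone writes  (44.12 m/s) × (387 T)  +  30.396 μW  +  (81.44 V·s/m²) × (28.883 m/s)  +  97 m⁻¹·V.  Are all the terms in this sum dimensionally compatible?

No

Work out the base dimensions of each:
  (44.12 m/s) × (387 T):  [m·s⁻¹] · [kg·s⁻²·A⁻¹] = kg·m·s⁻³·A⁻¹
  30.396 μW:  W = J·s⁻¹ = kg·m²·s⁻³
  (81.44 V·s/m²) × (28.883 m/s):  [kg·s⁻²·A⁻¹] · [m·s⁻¹] = kg·m·s⁻³·A⁻¹
  97 m⁻¹·V:  V·m⁻¹ = J·C⁻¹·m⁻¹ = kg·m·s⁻³·A⁻¹
The terms do not share a single dimension (kg·m²·s⁻³ vs kg·m·s⁻³·A⁻¹).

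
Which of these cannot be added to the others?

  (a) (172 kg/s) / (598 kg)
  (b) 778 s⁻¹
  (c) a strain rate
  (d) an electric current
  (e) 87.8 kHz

In SI base units:
  (a) [kg·s⁻¹] / [kg] = s⁻¹
  (b) s⁻¹
  (c) [strain rate] = s⁻¹
  (d) [electric current] = A
  (e) Hz = s⁻¹
All reduce to s⁻¹ except (d), which is A.

(d)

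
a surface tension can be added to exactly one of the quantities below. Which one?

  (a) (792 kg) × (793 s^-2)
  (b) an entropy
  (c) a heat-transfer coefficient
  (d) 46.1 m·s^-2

(a)

Reference: [surface tension] = kg·s⁻².
Each option:
  (a) [kg] · [s⁻²] = kg·s⁻²  ← same
  (b) [entropy] = kg·m²·s⁻²·K⁻¹
  (c) [heat-transfer coefficient] = kg·s⁻³·K⁻¹
  (d) m·s⁻²
Only (a) matches kg·s⁻².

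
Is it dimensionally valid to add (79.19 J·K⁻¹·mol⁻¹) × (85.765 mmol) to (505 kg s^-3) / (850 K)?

Work out the base dimensions of each:
  (79.19 J·K⁻¹·mol⁻¹) × (85.765 mmol):  [kg·m²·s⁻²·K⁻¹·mol⁻¹] · [mol] = kg·m²·s⁻²·K⁻¹
  (505 kg s^-3) / (850 K):  [kg·s⁻³] / [K] = kg·s⁻³·K⁻¹
kg·m²·s⁻²·K⁻¹ ≠ kg·s⁻³·K⁻¹, so they cannot be added.

No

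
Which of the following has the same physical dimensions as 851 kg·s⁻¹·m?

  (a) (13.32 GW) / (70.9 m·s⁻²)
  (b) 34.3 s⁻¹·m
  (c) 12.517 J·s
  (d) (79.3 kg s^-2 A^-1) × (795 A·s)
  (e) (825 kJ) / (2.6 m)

Reference: kg·m·s⁻¹.
Each option:
  (a) [kg·m²·s⁻³] / [m·s⁻²] = kg·m·s⁻¹  ← same
  (b) m·s⁻¹
  (c) J·s = N·m·s = kg·m²·s⁻¹
  (d) [kg·s⁻²·A⁻¹] · [s·A] = kg·s⁻¹
  (e) [kg·m²·s⁻²] / [m] = kg·m·s⁻²
Only (a) matches kg·m·s⁻¹.

(a)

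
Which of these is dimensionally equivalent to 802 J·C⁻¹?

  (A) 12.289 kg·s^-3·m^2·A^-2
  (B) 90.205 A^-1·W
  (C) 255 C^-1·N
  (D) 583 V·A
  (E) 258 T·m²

Reference: J·C⁻¹ = N·m·(s·A)⁻¹ = kg·m²·s⁻³·A⁻¹.
Each option:
  (A) kg·m²·s⁻³·A⁻²
  (B) W·A⁻¹ = J·s⁻¹·A⁻¹ = kg·m²·s⁻³·A⁻¹  ← same
  (C) N·C⁻¹ = kg·m·s⁻²·(s·A)⁻¹ = kg·m·s⁻³·A⁻¹
  (D) V·A = J·C⁻¹·A = kg·m²·s⁻³
  (E) T·m² = Wb·m⁻²·m² = kg·m²·s⁻²·A⁻¹
Only (B) matches kg·m²·s⁻³·A⁻¹.

(B)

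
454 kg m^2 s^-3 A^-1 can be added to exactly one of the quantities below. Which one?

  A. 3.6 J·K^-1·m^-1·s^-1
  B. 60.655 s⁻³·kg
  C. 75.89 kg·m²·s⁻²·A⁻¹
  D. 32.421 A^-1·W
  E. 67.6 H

D.

Reference: kg·m²·s⁻³·A⁻¹.
Each option:
  A. J·s⁻¹·m⁻¹·K⁻¹ = N·m·s⁻¹·m⁻¹·K⁻¹ = kg·m·s⁻³·K⁻¹
  B. kg·s⁻³
  C. kg·m²·s⁻²·A⁻¹
  D. W·A⁻¹ = J·s⁻¹·A⁻¹ = kg·m²·s⁻³·A⁻¹  ← same
  E. H = V·s·A⁻¹ = kg·m²·s⁻²·A⁻²
Only D. matches kg·m²·s⁻³·A⁻¹.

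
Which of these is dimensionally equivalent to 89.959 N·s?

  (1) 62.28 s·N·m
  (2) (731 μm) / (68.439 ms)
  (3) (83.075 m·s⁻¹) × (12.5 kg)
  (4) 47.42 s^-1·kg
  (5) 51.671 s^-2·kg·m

Reference: N·s = kg·m·s⁻²·s = kg·m·s⁻¹.
Each option:
  (1) N·m·s = kg·m·s⁻²·m·s = kg·m²·s⁻¹
  (2) [m] / [s] = m·s⁻¹
  (3) [m·s⁻¹] · [kg] = kg·m·s⁻¹  ← same
  (4) kg·s⁻¹
  (5) kg·m·s⁻²
Only (3) matches kg·m·s⁻¹.

(3)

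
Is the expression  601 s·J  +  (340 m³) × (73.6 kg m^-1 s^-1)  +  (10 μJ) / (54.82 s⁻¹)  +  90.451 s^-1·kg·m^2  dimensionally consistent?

Expand each in SI base units:
  601 s·J:  J·s = N·m·s = kg·m²·s⁻¹
  (340 m³) × (73.6 kg m^-1 s^-1):  [m³] · [kg·m⁻¹·s⁻¹] = kg·m²·s⁻¹
  (10 μJ) / (54.82 s⁻¹):  [kg·m²·s⁻²] / [s⁻¹] = kg·m²·s⁻¹
  90.451 s^-1·kg·m^2:  kg·m²·s⁻¹
Every term reduces to kg·m²·s⁻¹.

Yes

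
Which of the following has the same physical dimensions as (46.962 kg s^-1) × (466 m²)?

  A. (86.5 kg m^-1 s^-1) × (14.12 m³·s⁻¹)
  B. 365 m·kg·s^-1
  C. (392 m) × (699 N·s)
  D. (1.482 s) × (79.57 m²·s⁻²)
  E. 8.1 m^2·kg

C.

Reference: [kg·s⁻¹] · [m²] = kg·m²·s⁻¹.
Each option:
  A. [kg·m⁻¹·s⁻¹] · [m³·s⁻¹] = kg·m²·s⁻²
  B. kg·m·s⁻¹
  C. [m] · [kg·m·s⁻¹] = kg·m²·s⁻¹  ← same
  D. [s] · [m²·s⁻²] = m²·s⁻¹
  E. kg·m²
Only C. matches kg·m²·s⁻¹.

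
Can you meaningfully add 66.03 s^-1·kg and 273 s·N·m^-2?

No

Dimensions:
  66.03 s^-1·kg:  kg·s⁻¹
  273 s·N·m^-2:  N·s·m⁻² = kg·m·s⁻²·s·m⁻² = kg·m⁻¹·s⁻¹
kg·s⁻¹ ≠ kg·m⁻¹·s⁻¹, so they cannot be added.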